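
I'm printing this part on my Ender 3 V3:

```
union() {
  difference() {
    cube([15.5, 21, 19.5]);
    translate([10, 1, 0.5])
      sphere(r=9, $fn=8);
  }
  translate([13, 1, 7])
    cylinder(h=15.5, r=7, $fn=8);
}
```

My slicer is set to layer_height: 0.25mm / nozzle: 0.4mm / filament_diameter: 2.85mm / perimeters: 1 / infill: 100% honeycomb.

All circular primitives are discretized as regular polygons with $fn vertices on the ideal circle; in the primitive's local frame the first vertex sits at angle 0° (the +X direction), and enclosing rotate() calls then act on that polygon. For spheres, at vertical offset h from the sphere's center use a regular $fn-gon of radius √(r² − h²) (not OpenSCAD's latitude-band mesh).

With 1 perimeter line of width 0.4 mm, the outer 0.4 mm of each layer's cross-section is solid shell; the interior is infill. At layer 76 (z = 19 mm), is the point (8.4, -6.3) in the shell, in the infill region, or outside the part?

outside

At z = 19 mm: the cube (footprint 15.5×21) is included at this height; the sphere at (10, 1) is absent (|z−center|=18.500 > r=9); After the difference (first − rest): none of the subtracted shapes is present at this height, so the 15.5×21 cube is unchanged — 1 connected region; the cylinder at (13, 1): section is a regular 8-gon, circumradius r=7; Merging all regions: the regions partially overlap (shared area 60.15 mm²), so overlapping operands fuse into one piece — 1 connected region. Overall, the cross-section is a single solid region. The nearest boundary edge runs (13.00, -6.00)→(8.05, -3.95); distance from the point to it = 2.04 mm. The point is not inside any of the regions above, so it lies outside the cross-section (2.04 mm from the nearest boundary).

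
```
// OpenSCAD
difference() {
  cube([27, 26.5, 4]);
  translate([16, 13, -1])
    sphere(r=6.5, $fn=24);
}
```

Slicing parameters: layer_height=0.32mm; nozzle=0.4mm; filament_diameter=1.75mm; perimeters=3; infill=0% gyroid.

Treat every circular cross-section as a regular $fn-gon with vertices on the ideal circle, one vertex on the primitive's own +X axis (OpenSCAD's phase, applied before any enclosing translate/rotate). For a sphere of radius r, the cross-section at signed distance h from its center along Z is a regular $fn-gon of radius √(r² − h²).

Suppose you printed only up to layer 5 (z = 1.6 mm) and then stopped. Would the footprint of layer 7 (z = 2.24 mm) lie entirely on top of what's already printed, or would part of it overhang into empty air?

part overhangs

Compare the two slices. At z = 1.6: the cube is present — its section is the full 27×26.5 rectangle (area 715.50 mm²); the r=6.5 sphere at (16, 13) slices to a regular 24-gon of circumradius 5.957 (√(r²−h²) with h=2.6 from center) (area = (24/2)·5.957²·sin(360°/24) = 110.23 mm²); Subtracting the remaining from the first: starting from the 27×26.5 cube (715.50 mm²), the r=6.5 sphere at (16, 13) lies wholly inside it (removes its full 110.23 mm² and its 37.32 mm outline becomes a hole wall) — area = 605.27 mm². At z = 2.24: the 27×26.5 cube contributes its full rectangle (area 715.50 mm²); the r=6.5 sphere at (16, 13) contributes a regular 24-gon of circumradius √(6.5²−3.24²) = 5.635 (area = (24/2)·5.635²·sin(360°/24) = 98.62 mm²); Taking the first minus the rest: starting from the 27×26.5 cube (715.50 mm²), the r=6.5 sphere at (16, 13) lies wholly inside it (removes its full 98.62 mm² and its 35.30 mm outline becomes a hole wall) — area = 616.88 mm². Checking containment: at z = 2.24 the cross-section extends beyond the z = 1.6 cross-section by about 11.61 mm².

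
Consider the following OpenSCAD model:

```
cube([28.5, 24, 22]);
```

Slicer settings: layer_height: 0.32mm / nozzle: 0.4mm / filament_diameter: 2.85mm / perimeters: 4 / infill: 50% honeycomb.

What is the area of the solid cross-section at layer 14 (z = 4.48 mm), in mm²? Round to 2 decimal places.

684.00 mm²

At z = 4.48 mm: the 28.5×24 cube contributes its full rectangle (area 684.00 mm²). Overall, the cross-section is a single solid region. Net area = 684.00 mm².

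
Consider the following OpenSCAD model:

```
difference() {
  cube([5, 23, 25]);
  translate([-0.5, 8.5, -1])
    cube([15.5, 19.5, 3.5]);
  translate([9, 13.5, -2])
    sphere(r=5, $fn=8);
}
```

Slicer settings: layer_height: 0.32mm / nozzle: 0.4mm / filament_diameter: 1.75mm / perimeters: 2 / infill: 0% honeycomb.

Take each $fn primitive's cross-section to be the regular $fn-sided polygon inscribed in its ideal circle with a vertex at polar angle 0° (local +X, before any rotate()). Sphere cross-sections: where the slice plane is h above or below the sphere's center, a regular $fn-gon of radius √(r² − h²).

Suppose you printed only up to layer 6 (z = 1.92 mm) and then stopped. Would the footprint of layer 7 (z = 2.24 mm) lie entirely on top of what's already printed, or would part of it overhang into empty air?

entirely on top

Compare the two slices. At z = 1.92: the cube is present — its section is the full 5×23 rectangle (area 115.00 mm²); the cube at (-0.5, 8.5) is present — its section is the full 15.5×19.5 rectangle (area 302.25 mm²); the r=5 sphere at (9, 13.5) slices to a regular 8-gon of circumradius 3.104 (√(r²−h²) with h=3.92 from center) (area = (8/2)·3.104²·sin(360°/8) = 27.25 mm²); Taking the first minus the rest: starting from the 5×23 cube (115.00 mm²), the 15.5×19.5 cube at (-0.5, 8.5) partially overlaps it — only the 72.50 mm² overlap (of its 302.25 mm²) is removed, clipping the outline; the r=5 sphere at (9, 13.5) misses the remaining region (no effect) — area = 42.50 mm². At z = 2.24: the cube (footprint 5×23) is included at this height (area 115.00 mm²); the 15.5×19.5 cube at (-0.5, 8.5) contributes its full rectangle (area 302.25 mm²); the sphere at (9, 13.5): section is a regular 8-gon, circumradius = √(r²−h²) = √(5²−4.24²) = 2.650 (area = (8/2)·2.650²·sin(360°/8) = 19.86 mm²); After the difference (first − rest): starting from the 5×23 cube (115.00 mm²), the 15.5×19.5 cube at (-0.5, 8.5) partially overlaps it — only the 72.50 mm² overlap (of its 302.25 mm²) is removed, clipping the outline; the r=5 sphere at (9, 13.5) misses the remaining region (no effect) — area = 42.50 mm². Checking containment: the cross-section at z = 2.24 is a subset of the cross-section at z = 1.92.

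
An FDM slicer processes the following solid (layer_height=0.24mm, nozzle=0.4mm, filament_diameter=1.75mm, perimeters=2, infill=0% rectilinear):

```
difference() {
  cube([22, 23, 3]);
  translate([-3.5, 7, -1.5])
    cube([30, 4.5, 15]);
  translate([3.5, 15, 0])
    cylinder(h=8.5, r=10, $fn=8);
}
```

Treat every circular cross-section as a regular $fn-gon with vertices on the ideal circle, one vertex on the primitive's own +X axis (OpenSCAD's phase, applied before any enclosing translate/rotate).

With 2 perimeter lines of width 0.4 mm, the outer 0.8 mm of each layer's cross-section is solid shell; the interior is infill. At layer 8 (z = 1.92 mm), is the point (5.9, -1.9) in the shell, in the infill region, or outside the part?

At z = 1.92 mm: the 22×23 cube contributes its full rectangle; the cube at (-3.5, 7) is present — its section is the full 30×4.5 rectangle; the r=10 cylinder at (3.5, 15) gives a regular 8-gon of circumradius 10 (constant along its height); Taking the first minus the rest: starting from the 22×23 cube, the 30×4.5 cube at (-3.5, 7) partially overlaps it — only the 99.00 mm² overlap (of its 135.00 mm²) is removed, clipping the outline; the r=10 cylinder at (3.5, 15) partially overlaps it — only the 147.89 mm² overlap (of its 282.84 mm²) is removed, clipping the outline — 2 connected regions. Overall, the cross-section has 2 separate islands. The nearest boundary edge runs (22.00, 0.00)→(0.00, 0.00); distance from the point to it = 1.90 mm. The point is not inside any of the regions above, so it lies outside the cross-section (1.90 mm from the nearest boundary).

outside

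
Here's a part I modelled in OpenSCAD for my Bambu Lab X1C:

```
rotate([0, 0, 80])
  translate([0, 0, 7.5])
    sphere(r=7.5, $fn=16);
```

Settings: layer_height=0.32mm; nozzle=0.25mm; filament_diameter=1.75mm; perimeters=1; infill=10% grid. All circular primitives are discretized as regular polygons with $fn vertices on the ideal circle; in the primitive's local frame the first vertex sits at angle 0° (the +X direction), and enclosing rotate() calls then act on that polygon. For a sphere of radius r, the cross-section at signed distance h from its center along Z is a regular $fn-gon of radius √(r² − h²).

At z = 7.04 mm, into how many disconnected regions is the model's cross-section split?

At z = 7.04 mm: the r=7.5 sphere slices to a regular 16-gon of circumradius 7.486 (√(r²−h²) with h=0.46 from center); (whole slice rotated 80° about Z — lengths, areas and connectivity unchanged). The result has 1 disconnected region.

1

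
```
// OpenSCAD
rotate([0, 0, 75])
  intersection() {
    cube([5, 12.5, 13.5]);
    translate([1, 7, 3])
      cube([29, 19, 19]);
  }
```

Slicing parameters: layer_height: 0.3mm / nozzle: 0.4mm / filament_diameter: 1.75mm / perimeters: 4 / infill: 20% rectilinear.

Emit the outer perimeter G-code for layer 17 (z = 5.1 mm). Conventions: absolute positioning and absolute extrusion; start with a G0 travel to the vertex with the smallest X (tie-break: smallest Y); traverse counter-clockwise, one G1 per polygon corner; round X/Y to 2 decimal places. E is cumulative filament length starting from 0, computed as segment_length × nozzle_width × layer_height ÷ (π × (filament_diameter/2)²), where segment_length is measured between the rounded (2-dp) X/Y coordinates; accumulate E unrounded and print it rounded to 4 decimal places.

At z = 5.1 mm: the 5×12.5 cube contributes its full rectangle; the 29×19 cube at (1, 7) contributes its full rectangle; Keeping only the common overlap: the 29×19 cube at (1, 7) partially overlaps the 5×12.5 cube; clipping to the common part keeps 22.00 mm² — 1 connected region; (whole slice rotated 75° about Z — lengths, areas and connectivity unchanged). The outline is a single polygon with 4 vertices. Extrusion per mm of travel: 0.4 × 0.3 / (π × 0.875²) = 0.049890. Accumulating E over each segment gives final E = 0.9477.

G0 X-11.82 Y4.20 Z5.10
G1 X-6.50 Y2.78 E0.2747
G1 X-5.47 Y6.64 E0.4740
G1 X-10.78 Y8.06 E0.7482
G1 X-11.82 Y4.20 E0.9477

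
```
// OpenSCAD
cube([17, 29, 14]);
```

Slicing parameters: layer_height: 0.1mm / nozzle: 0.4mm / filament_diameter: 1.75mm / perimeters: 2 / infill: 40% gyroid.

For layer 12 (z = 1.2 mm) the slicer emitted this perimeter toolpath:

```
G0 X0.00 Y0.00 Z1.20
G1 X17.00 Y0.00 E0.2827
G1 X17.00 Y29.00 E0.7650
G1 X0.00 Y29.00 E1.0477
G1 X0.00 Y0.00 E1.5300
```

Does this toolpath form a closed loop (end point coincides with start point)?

Start point (G0): (0.00, 0.00). End point (last G1): the path returns to the start — closed.

yes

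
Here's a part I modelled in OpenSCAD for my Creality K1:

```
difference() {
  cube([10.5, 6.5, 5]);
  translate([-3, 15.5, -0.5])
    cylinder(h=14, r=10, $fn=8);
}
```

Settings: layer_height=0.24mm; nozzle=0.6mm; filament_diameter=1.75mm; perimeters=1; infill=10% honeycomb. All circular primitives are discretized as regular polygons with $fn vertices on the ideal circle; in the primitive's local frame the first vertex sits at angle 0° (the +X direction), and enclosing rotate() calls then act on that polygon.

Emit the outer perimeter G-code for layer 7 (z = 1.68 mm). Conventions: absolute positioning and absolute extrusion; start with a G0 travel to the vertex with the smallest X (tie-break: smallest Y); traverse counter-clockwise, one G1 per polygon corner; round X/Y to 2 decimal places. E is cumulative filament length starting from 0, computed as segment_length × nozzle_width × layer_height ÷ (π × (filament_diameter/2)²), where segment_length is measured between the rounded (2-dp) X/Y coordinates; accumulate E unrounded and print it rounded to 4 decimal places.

G0 X0.00 Y0.00 Z1.68
G1 X10.50 Y0.00 E0.6286
G1 X10.50 Y6.50 E1.0178
G1 X0.00 Y6.50 E1.6464
G1 X0.00 Y0.00 E2.0355

At z = 1.68 mm: the cube (footprint 10.5×6.5) is included at this height; the r=10 cylinder at (-3, 15.5) contributes a regular 8-gon of circumradius 10; Subtracting the remaining from the first: starting from the 10.5×6.5 cube, the r=10 cylinder at (-3, 15.5) misses the remaining region (no effect) — 1 connected region. The outline is a single polygon with 4 vertices. Extrusion per mm of travel: 0.6 × 0.24 / (π × 0.875²) = 0.059868. Accumulating E over each segment gives final E = 2.0355.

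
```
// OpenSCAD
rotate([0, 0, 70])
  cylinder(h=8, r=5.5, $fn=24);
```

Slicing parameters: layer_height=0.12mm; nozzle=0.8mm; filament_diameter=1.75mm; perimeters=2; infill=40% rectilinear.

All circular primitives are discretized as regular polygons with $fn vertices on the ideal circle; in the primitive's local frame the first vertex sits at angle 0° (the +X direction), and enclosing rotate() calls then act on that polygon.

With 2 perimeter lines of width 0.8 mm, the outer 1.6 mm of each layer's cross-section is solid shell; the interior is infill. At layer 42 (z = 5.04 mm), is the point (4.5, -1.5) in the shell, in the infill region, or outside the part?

At z = 5.04 mm: the cylinder: section is a regular 24-gon, circumradius r=5.5; (rotated 70° about Z; rotation is an isometry so areas/perimeters/island counts are preserved). Overall, the cross-section is a single solid region. Undo the 70° rotation: the query point maps to (0.130, -4.742) in the un-rotated model frame. The nearest boundary edge runs (-0.00, -5.50)→(1.42, -5.31); distance from the point to it = 0.73 mm. The point is inside the cross-section, 0.73 mm from the nearest boundary — within the 1.6 mm shell band (2 × 0.8).

shell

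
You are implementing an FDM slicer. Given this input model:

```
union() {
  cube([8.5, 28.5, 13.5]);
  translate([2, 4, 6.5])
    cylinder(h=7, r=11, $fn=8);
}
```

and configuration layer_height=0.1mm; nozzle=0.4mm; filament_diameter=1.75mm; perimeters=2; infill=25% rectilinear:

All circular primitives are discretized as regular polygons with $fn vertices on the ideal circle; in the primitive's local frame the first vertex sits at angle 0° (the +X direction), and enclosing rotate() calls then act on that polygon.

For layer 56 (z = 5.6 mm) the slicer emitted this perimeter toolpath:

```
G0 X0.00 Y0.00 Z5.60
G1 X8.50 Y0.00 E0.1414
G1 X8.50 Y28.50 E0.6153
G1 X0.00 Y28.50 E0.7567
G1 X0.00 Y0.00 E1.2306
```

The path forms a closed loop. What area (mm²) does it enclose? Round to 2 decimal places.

242.25 mm²

Apply the shoelace formula to the sequence of (X, Y) vertices; enclosed area = 242.25 mm².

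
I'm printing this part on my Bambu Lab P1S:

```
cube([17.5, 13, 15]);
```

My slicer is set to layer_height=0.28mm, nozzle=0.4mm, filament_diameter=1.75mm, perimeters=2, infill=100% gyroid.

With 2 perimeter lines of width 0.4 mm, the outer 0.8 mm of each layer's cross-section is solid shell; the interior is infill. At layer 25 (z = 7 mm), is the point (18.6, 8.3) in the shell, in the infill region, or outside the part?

At z = 7 mm: the cube is present — its section is the full 17.5×13 rectangle. Overall, the cross-section is a single solid region. The nearest boundary edge runs (17.50, 0.00)→(17.50, 13.00); distance from the point to it = 1.10 mm. The point is not inside any of the regions above, so it lies outside the cross-section (1.10 mm from the nearest boundary).

outside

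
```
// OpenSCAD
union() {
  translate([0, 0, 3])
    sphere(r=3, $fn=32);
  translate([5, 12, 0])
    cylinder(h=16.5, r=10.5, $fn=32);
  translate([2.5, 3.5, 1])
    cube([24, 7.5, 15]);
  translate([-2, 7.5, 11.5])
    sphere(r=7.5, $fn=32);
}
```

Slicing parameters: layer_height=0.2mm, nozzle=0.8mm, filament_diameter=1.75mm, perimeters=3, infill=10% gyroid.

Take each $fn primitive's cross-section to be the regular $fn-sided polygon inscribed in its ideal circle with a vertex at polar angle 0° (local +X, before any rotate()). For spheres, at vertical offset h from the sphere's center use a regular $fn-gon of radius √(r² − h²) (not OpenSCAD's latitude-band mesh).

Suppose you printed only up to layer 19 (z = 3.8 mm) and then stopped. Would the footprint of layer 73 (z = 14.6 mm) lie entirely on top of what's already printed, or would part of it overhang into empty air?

Compare the two slices. At z = 3.8: the r=3 sphere slices to a regular 32-gon of circumradius 2.891 (√(r²−h²) with h=0.8 from center) (area = (32/2)·2.891²·sin(360°/32) = 26.10 mm²); the cylinder at (5, 12): section is a regular 32-gon, circumradius r=10.5 (area = (32/2)·10.500²·sin(360°/32) = 344.14 mm²); the 24×7.5 cube at (2.5, 3.5) contributes its full rectangle (area 180.00 mm²); the sphere at (-2, 7.5) is not intersected at this z (|z−center|=7.700 > r=7.5); Merging all regions: the regions partially overlap — summed areas 550.23 mm² minus the doubly-counted overlap 86.73 mm² gives 463.50 mm² — area = 463.50 mm². At z = 14.6: the sphere is absent (|z−center|=11.600 > r=3); the r=10.5 cylinder at (5, 12) gives a regular 32-gon of circumradius 10.5 (constant along its height) (area = (32/2)·10.500²·sin(360°/32) = 344.14 mm²); the cube at (2.5, 3.5) is present — its section is the full 24×7.5 rectangle (area 180.00 mm²); the r=7.5 sphere at (-2, 7.5) contributes a regular 32-gon of circumradius √(7.5²−3.1²) = 6.829 (area = (32/2)·6.829²·sin(360°/32) = 145.58 mm²); Merging all regions: the regions partially overlap — summed areas 669.72 mm² minus the doubly-counted overlap 177.33 mm² gives 492.39 mm² — area = 492.39 mm². Checking containment: at z = 14.6 the cross-section extends beyond the z = 3.8 cross-section by about 48.22 mm².

part overhangs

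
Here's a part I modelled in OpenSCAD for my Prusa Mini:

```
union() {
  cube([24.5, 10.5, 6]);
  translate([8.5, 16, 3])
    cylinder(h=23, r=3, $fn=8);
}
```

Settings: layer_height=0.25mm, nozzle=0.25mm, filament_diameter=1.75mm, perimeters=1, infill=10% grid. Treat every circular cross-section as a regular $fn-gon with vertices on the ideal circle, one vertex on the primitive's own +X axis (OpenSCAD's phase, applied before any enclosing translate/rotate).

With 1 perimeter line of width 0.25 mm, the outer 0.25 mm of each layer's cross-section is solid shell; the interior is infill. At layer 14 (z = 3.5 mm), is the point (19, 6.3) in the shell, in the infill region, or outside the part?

At z = 3.5 mm: the cube (footprint 24.5×10.5) is included at this height; the r=3 cylinder at (8.5, 16) gives a regular 8-gon of circumradius 3 (constant along its height); Taking the union: the 2 present regions are separate (no shared area or edge), so areas and boundary lengths simply add and each stays a separate island — 2 connected regions. Overall, the cross-section has 2 separate islands. The nearest boundary edge runs (0.00, 10.50)→(24.50, 10.50); distance from the point to it = 4.20 mm. (Shell/infill is judged within the island containing the point — the largest one.) The point is inside the cross-section and 4.20 mm from the nearest boundary — more than the 0.25 mm shell width (1 × 0.25), so it's in the infill interior.

infill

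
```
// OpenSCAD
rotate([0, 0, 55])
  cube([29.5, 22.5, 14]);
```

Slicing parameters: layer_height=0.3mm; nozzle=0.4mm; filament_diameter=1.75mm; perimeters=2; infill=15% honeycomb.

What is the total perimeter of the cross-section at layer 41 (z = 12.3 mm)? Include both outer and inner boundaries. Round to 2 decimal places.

104.00 mm

At z = 12.3 mm: the cube (footprint 29.5×22.5) is included at this height (perimeter 104.00 mm); (rotated 55° about Z; rotation is an isometry so areas/perimeters/island counts are preserved). Overall, the cross-section is a single solid region. Total boundary length (outer) = 104.00 mm.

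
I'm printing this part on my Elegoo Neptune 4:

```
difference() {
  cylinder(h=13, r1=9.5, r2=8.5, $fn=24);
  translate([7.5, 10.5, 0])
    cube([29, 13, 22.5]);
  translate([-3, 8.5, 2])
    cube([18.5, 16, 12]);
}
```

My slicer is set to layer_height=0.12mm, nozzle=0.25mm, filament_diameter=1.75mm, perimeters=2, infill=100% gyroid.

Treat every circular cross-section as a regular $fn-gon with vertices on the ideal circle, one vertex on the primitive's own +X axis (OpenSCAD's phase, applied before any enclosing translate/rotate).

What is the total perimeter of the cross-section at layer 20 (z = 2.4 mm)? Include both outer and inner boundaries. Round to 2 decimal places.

58.43 mm

At z = 2.4 mm: the cone contributes a regular 24-gon of circumradius 9.315 (interpolated between r1=9.5 and r2=8.5 at t=0.185) (perimeter = 2·24·9.315·sin(180°/24) = 58.36 mm); the cube at (7.5, 10.5) is present — its section is the full 29×13 rectangle (perimeter 84.00 mm); the cube at (-3, 8.5) is present — its section is the full 18.5×16 rectangle (perimeter 69.00 mm); Subtracting the remaining from the first: starting from the cone, the 29×13 cube at (7.5, 10.5) misses the remaining region (no effect); the 18.5×16 cube at (-3, 8.5) partially overlaps it — only the 3.69 mm² overlap (of its 296.00 mm²) is removed, clipping the outline — boundary = 58.43 mm. Overall, the cross-section is a single solid region. Total boundary length (outer) = 58.43 mm.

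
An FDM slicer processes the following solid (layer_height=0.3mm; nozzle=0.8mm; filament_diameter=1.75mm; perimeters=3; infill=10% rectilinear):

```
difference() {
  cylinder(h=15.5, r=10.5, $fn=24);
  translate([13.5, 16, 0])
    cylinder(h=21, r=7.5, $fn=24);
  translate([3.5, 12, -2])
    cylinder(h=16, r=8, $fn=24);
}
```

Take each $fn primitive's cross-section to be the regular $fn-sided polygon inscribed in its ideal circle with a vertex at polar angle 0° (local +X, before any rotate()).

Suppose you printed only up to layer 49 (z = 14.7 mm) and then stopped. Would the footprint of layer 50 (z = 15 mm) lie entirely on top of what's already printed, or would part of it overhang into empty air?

Compare the two slices. At z = 14.7: the r=10.5 cylinder contributes a regular 24-gon of circumradius 10.5 (area = (24/2)·10.500²·sin(360°/24) = 342.42 mm²); the r=7.5 cylinder at (13.5, 16) contributes a regular 24-gon of circumradius 7.5 (area = (24/2)·7.500²·sin(360°/24) = 174.70 mm²); the cylinder at (3.5, 12) does not reach this height (z outside [-2, 14]); After the difference (first − rest): starting from the r=10.5 cylinder (342.42 mm²), the r=7.5 cylinder at (13.5, 16) misses the remaining region (no effect) — area = 342.42 mm². At z = 15: the r=10.5 cylinder contributes a regular 24-gon of circumradius 10.5 (area = (24/2)·10.500²·sin(360°/24) = 342.42 mm²); the r=7.5 cylinder at (13.5, 16) gives a regular 24-gon of circumradius 7.5 (constant along its height) (area = (24/2)·7.500²·sin(360°/24) = 174.70 mm²); the cylinder at (3.5, 12) is not intersected at this z (z outside [-2, 14]); Taking the first minus the rest: starting from the r=10.5 cylinder (342.42 mm²), the r=7.5 cylinder at (13.5, 16) misses the remaining region (no effect) — area = 342.42 mm². Checking containment: the cross-section at z = 15 is a subset of the cross-section at z = 14.7.

entirely on top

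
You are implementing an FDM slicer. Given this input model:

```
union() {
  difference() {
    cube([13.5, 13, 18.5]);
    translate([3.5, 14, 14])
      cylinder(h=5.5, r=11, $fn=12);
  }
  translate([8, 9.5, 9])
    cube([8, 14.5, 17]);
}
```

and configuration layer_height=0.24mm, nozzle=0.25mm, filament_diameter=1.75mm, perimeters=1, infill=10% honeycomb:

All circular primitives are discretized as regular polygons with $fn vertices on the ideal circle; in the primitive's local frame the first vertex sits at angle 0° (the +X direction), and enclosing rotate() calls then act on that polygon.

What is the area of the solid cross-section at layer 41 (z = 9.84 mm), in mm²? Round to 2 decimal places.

272.25 mm²

At z = 9.84 mm: the cube is present — its section is the full 13.5×13 rectangle (area 175.50 mm²); the cylinder at (3.5, 14) does not reach this height (z outside [14, 19.5]); Taking the first minus the rest: none of the subtracted shapes is present at this height, so the 13.5×13 cube is unchanged — area = 175.50 mm²; the cube at (8, 9.5) is present — its section is the full 8×14.5 rectangle (area 116.00 mm²); Taking the union: the regions partially overlap — summed areas 291.50 mm² minus the doubly-counted overlap 19.25 mm² gives 272.25 mm² — area = 272.25 mm². Overall, the cross-section is a single solid region. Net area = 272.25 mm².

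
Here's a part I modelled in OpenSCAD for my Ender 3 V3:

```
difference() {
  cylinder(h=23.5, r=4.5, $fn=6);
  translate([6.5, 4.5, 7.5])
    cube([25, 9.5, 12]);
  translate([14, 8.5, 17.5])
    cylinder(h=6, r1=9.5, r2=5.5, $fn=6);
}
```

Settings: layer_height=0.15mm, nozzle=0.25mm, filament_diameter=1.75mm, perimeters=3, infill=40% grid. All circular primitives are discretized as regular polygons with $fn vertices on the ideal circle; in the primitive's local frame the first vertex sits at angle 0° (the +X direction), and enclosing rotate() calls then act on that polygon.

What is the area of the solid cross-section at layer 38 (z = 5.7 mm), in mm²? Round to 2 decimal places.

At z = 5.7 mm: the r=4.5 cylinder contributes a regular 6-gon of circumradius 4.5 (area = (6/2)·4.500²·sin(360°/6) = 52.61 mm²); the cube at (6.5, 4.5) is absent (z outside [7.5, 19.5]); the cone at (14, 8.5) is absent (z outside [17.5, 23.5]); Subtracting the remaining from the first: none of the subtracted shapes is present at this height, so the r=4.5 cylinder is unchanged — area = 52.61 mm². Overall, the cross-section is a single solid region. Net area = 52.61 mm².

52.61 mm²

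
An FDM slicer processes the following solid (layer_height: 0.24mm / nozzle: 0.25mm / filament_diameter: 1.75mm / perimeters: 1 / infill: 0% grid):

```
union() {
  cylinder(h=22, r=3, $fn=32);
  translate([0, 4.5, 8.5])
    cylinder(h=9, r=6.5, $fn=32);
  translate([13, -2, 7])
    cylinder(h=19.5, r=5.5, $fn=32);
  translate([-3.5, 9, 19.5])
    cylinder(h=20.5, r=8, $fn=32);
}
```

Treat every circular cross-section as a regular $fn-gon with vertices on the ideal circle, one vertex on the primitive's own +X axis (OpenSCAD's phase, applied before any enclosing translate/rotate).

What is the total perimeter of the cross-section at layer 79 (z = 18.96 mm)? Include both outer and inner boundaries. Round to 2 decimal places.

53.32 mm

At z = 18.96 mm: the r=3 cylinder contributes a regular 32-gon of circumradius 3 (perimeter = 2·32·3.000·sin(180°/32) = 18.82 mm); the cylinder at (0, 4.5) is absent (z outside [8.5, 17.5]); the cylinder at (13, -2): section is a regular 32-gon, circumradius r=5.5 (perimeter = 2·32·5.500·sin(180°/32) = 34.50 mm); the cylinder at (-3.5, 9) does not reach this height (z outside [19.5, 40]); Combining (union): the 2 present regions are separate (no shared area or edge), so areas and boundary lengths simply add and each stays a separate island — boundary = 53.32 mm. Overall, the cross-section has 2 separate islands. Total boundary length (outer) = 53.32 mm.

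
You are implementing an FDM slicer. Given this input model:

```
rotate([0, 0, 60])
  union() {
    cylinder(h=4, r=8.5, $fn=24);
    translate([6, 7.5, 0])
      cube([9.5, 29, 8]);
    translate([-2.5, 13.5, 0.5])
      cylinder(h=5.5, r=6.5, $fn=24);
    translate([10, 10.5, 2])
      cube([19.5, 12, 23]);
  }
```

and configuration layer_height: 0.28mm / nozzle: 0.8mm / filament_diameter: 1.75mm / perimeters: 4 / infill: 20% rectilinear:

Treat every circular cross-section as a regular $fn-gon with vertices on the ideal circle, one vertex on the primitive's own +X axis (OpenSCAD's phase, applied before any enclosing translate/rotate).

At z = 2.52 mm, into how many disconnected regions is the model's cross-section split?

2

At z = 2.52 mm: the cylinder: section is a regular 24-gon, circumradius r=8.5; the cube at (6, 7.5) is present — its section is the full 9.5×29 rectangle; the cylinder at (-2.5, 13.5): section is a regular 24-gon, circumradius r=6.5; the 19.5×12 cube at (10, 10.5) contributes its full rectangle; Taking the union: the regions partially overlap (shared area 70.60 mm²), so overlapping operands fuse into one piece — 2 connected regions; (rotated 60° about Z; rotation is an isometry so areas/perimeters/island counts are preserved). The result has 2 disconnected regions.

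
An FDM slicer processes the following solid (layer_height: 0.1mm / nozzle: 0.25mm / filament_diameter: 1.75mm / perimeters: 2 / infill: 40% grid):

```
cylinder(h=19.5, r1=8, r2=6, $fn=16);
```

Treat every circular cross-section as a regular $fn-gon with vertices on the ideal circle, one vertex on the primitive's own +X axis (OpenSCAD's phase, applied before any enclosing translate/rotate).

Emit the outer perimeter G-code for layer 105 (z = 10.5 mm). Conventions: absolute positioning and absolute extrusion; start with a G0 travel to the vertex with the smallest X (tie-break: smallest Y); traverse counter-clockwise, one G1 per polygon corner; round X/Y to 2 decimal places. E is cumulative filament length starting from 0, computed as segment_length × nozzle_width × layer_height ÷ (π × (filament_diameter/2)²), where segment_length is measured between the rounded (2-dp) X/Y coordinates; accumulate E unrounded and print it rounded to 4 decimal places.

G0 X-6.92 Y0.00 Z10.50
G1 X-6.40 Y-2.65 E0.0281
G1 X-4.90 Y-4.90 E0.0562
G1 X-2.65 Y-6.40 E0.0843
G1 X0.00 Y-6.92 E0.1124
G1 X2.65 Y-6.40 E0.1404
G1 X4.90 Y-4.90 E0.1685
G1 X6.40 Y-2.65 E0.1966
G1 X6.92 Y0.00 E0.2247
G1 X6.40 Y2.65 E0.2528
G1 X4.90 Y4.90 E0.2809
G1 X2.65 Y6.40 E0.3090
G1 X0.00 Y6.92 E0.3371
G1 X-2.65 Y6.40 E0.3651
G1 X-4.90 Y4.90 E0.3932
G1 X-6.40 Y2.65 E0.4213
G1 X-6.92 Y0.00 E0.4494

At z = 10.5 mm: the cone contributes a regular 16-gon of circumradius 6.923 (interpolated between r1=8 and r2=6 at t=0.538). The outline is a single polygon with 16 vertices. Extrusion per mm of travel: 0.25 × 0.1 / (π × 0.875²) = 0.010394. Accumulating E over each segment gives final E = 0.4494.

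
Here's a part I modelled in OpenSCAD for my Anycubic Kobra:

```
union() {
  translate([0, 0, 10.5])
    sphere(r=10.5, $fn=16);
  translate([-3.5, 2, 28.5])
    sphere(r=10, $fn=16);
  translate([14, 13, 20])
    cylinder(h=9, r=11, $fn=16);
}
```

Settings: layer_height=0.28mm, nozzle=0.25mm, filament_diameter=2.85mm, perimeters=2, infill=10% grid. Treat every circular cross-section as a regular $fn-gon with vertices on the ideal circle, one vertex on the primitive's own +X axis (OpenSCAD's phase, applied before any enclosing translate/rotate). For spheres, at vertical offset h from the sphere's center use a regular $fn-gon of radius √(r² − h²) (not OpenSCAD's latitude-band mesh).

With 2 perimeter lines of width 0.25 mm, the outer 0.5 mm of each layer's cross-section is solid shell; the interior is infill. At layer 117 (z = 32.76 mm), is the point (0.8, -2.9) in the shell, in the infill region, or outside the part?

infill

At z = 32.76 mm: the sphere does not reach this height (|z−center|=22.260 > r=10.5); the r=10 sphere at (-3.5, 2) contributes a regular 16-gon of circumradius √(10²−4.26²) = 9.047; the cylinder at (14, 13) does not reach this height (z outside [20, 29]); Merging all regions: only the r=10 sphere at (-3.5, 2) is present, so the union is just that shape — 1 connected region. Overall, the cross-section is a single solid region. The nearest boundary edge runs (-0.04, -6.36)→(2.90, -4.40); distance from the point to it = 2.41 mm. The point is inside the cross-section and 2.41 mm from the nearest boundary — more than the 0.5 mm shell width (2 × 0.25), so it's in the infill interior.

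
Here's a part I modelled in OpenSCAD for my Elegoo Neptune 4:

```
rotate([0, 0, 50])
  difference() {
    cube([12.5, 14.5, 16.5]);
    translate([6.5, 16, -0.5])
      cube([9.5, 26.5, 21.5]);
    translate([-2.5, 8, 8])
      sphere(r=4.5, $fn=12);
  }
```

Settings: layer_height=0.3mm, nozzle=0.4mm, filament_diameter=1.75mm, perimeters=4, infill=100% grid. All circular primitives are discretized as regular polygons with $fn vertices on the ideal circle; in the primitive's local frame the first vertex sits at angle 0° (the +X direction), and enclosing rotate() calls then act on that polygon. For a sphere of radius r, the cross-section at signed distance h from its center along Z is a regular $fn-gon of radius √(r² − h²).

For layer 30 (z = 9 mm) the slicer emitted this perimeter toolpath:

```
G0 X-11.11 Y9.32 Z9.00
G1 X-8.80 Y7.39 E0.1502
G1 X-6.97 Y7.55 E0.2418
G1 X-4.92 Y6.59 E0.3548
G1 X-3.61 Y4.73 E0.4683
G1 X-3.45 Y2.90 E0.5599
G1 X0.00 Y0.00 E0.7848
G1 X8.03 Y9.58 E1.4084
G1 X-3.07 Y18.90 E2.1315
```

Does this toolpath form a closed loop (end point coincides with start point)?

no

Start point (G0): (-11.11, 9.32). End point (last G1): the path does not return to the start — open.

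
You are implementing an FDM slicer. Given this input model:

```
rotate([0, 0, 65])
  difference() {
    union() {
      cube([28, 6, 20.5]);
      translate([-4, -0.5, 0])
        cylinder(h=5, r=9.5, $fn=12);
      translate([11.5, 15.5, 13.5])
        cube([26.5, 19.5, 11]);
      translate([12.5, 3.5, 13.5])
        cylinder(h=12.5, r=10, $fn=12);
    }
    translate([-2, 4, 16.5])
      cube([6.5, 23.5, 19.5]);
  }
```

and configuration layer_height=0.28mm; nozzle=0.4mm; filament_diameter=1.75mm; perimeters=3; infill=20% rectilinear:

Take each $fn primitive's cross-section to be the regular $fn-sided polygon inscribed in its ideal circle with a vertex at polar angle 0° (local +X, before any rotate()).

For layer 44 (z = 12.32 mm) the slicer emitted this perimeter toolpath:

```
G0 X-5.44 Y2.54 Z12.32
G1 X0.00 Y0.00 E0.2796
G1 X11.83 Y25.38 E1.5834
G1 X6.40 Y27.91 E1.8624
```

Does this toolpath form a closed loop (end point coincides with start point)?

Start point (G0): (-5.44, 2.54). End point (last G1): the path does not return to the start — open.

no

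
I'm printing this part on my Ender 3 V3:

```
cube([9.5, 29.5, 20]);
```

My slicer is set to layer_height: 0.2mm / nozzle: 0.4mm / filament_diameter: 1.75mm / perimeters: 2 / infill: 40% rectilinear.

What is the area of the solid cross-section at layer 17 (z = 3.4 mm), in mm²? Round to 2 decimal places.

At z = 3.4 mm: the 9.5×29.5 cube contributes its full rectangle (area 280.25 mm²). Overall, the cross-section is a single solid region. Net area = 280.25 mm².

280.25 mm²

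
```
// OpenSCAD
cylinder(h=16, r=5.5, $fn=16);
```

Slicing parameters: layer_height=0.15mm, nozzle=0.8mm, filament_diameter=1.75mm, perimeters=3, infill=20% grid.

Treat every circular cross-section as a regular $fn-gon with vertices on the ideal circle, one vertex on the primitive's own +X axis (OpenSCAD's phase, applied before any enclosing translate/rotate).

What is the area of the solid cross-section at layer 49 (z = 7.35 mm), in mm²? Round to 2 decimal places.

At z = 7.35 mm: the r=5.5 cylinder contributes a regular 16-gon of circumradius 5.5 (area = (16/2)·5.500²·sin(360°/16) = 92.61 mm²). Overall, the cross-section is a single solid region. Net area = 92.61 mm².

92.61 mm²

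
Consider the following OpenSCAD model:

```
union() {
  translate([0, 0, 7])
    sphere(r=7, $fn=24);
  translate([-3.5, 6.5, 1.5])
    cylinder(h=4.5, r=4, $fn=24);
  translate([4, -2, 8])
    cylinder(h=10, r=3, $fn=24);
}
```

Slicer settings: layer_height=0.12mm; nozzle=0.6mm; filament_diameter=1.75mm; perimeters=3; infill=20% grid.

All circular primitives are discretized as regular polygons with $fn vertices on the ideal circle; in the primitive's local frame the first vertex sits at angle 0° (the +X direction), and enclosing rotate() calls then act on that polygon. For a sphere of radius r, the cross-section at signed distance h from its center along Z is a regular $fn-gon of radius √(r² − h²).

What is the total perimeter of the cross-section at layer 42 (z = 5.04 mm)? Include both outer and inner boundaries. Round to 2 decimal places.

50.65 mm

At z = 5.04 mm: the sphere: section is a regular 24-gon, circumradius = √(r²−h²) = √(7²−1.96²) = 6.720 (perimeter = 2·24·6.720·sin(180°/24) = 42.10 mm); the cylinder at (-3.5, 6.5): section is a regular 24-gon, circumradius r=4 (perimeter = 2·24·4.000·sin(180°/24) = 25.06 mm); the cylinder at (4, -2) is not intersected at this z (z outside [8, 18]); Merging all regions: the regions partially overlap (shared area 16.51 mm²), so the edge portions inside another operand are dropped and the merged outline is re-measured after clipping — boundary = 50.65 mm. Overall, the cross-section is a single solid region. Total boundary length (outer) = 50.65 mm.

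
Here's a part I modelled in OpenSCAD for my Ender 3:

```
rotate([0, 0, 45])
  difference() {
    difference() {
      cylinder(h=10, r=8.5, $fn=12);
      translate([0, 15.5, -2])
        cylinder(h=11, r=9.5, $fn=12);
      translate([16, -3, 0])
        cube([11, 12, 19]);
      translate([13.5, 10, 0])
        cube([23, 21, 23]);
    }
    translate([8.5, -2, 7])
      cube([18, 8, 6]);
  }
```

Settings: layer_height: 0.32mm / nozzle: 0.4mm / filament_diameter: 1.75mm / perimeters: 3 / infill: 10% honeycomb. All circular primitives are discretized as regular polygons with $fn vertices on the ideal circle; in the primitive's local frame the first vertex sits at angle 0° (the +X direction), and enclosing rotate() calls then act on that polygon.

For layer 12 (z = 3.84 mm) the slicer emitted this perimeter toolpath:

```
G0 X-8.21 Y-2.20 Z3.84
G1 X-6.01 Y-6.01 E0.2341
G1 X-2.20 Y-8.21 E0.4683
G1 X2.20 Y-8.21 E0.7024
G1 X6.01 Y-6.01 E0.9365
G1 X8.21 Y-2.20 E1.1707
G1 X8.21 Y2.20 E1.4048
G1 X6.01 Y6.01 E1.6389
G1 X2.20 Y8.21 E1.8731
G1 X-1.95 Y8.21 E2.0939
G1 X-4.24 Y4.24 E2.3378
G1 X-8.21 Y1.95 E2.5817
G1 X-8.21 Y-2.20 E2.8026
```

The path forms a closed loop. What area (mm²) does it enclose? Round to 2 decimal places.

Apply the shoelace formula to the sequence of (X, Y) vertices; enclosed area = 205.10 mm².

205.10 mm²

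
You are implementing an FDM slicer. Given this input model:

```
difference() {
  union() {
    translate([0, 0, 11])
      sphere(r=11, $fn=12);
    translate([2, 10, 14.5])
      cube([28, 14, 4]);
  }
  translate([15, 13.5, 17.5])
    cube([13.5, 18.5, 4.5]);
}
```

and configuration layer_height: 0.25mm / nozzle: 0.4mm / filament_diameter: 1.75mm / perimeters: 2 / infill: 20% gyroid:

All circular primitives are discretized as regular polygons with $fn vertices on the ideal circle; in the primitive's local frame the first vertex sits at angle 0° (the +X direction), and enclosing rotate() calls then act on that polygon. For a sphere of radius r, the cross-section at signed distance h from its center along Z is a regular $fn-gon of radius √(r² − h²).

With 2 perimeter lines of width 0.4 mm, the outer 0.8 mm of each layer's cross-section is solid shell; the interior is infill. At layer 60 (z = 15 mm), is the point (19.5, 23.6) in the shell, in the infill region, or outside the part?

shell

At z = 15 mm: the r=11 sphere contributes a regular 12-gon of circumradius √(11²−4²) = 10.247; the cube at (2, 10) is present — its section is the full 28×14 rectangle; Taking the union: the 2 present regions are separate (no shared area or edge), so areas and boundary lengths simply add and each stays a separate island — 2 connected regions; the cube at (15, 13.5) does not reach this height (z outside [17.5, 22]); Taking the first minus the rest: none of the subtracted shapes is present at this height, so the result so far is unchanged — 2 connected regions. Overall, the cross-section has 2 separate islands. The nearest boundary edge runs (2.00, 24.00)→(30.00, 24.00); distance from the point to it = 0.40 mm. (Shell/infill is judged within the island containing the point — the largest one.) The point is inside the cross-section, 0.40 mm from the nearest boundary — within the 0.8 mm shell band (2 × 0.4).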